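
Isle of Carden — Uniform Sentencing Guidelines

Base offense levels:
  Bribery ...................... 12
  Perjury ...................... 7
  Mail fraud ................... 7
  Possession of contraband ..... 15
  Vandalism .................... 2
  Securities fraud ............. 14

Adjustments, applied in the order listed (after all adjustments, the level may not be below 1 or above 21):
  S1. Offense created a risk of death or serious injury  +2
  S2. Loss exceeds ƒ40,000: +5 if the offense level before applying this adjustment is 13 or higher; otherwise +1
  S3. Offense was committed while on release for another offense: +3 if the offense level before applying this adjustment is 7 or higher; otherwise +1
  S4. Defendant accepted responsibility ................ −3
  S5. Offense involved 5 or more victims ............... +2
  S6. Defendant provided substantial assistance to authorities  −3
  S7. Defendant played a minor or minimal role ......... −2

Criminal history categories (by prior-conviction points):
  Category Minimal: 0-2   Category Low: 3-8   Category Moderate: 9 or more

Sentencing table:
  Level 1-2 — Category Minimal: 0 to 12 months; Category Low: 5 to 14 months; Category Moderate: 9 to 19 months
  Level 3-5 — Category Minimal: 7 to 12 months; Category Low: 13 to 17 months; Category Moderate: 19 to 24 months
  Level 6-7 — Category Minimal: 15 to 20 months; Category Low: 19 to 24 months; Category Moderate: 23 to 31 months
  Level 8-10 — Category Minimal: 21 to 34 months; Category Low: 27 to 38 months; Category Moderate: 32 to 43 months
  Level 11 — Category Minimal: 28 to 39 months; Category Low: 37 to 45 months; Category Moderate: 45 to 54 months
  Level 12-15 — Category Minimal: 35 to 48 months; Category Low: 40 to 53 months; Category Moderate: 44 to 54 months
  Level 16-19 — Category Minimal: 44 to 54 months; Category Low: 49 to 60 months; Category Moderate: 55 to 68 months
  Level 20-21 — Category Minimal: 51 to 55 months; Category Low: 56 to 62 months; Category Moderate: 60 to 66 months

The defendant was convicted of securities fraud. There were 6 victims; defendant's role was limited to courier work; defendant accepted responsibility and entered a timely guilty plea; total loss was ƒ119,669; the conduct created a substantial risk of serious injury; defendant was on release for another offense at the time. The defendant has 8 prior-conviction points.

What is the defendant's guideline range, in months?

Base offense level for securities fraud: 14.
S1 applies: 14 + 2 = 16.
S2 applies (level before this adjustment is 16 ≥ 13, so +5): 16 + 5 = 21.
S3 applies (level before this adjustment is 21 ≥ 7, so +3): 21 + 3 = 24.
S4 applies: 24 − 3 = 21.
S5 applies: 21 + 2 = 23.
S7 applies: 23 − 2 = 21.
Final offense level: 21.
Criminal history: 8 prior points → Category Low (3-8).
Level 21 falls in the 20-21 band.
Grid: Level 20-21 × Category Low = 56-62 months.

56-62 months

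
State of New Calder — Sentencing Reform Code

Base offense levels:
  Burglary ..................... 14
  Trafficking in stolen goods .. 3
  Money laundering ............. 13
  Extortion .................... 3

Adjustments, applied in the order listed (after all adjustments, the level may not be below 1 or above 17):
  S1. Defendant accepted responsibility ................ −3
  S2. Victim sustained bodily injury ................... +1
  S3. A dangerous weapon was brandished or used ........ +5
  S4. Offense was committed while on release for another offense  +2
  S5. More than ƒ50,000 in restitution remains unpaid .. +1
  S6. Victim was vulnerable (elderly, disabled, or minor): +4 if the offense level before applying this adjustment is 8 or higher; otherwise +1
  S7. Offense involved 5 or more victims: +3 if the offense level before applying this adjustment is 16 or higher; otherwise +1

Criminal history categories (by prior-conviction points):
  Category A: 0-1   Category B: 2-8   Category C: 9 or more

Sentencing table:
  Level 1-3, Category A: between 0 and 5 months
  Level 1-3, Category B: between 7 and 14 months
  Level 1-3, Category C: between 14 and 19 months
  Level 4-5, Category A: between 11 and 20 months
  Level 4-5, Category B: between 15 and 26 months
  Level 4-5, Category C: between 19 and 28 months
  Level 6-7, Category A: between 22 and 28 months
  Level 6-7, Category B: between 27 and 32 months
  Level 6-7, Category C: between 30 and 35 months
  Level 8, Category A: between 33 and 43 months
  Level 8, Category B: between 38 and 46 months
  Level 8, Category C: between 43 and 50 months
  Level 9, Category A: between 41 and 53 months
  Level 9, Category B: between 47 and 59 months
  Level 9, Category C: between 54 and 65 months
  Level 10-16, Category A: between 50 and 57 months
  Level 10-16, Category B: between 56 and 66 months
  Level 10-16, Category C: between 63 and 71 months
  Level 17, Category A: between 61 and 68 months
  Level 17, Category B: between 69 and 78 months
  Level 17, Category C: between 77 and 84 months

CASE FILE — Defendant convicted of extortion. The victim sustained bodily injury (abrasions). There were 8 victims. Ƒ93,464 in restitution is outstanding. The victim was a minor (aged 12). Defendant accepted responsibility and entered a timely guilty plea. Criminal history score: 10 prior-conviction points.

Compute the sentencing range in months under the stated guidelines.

Base offense level for extortion: 3.
S1 applies: 3 − 3 = 0.
S2 applies: 0 + 1 = 1.
S3 does not apply.
S5 applies: 1 + 1 = 2.
S6 applies (level before this adjustment is 2 < 8, so +1): 2 + 1 = 3.
S7 applies (level before this adjustment is 3 < 16, so +1): 3 + 1 = 4.
Final offense level: 4.
Criminal history: 10 prior points → Category C (9+).
Level 4 falls in the 4-5 band.
Grid: Level 4-5 × Category C = 19-28 months.

19-28 months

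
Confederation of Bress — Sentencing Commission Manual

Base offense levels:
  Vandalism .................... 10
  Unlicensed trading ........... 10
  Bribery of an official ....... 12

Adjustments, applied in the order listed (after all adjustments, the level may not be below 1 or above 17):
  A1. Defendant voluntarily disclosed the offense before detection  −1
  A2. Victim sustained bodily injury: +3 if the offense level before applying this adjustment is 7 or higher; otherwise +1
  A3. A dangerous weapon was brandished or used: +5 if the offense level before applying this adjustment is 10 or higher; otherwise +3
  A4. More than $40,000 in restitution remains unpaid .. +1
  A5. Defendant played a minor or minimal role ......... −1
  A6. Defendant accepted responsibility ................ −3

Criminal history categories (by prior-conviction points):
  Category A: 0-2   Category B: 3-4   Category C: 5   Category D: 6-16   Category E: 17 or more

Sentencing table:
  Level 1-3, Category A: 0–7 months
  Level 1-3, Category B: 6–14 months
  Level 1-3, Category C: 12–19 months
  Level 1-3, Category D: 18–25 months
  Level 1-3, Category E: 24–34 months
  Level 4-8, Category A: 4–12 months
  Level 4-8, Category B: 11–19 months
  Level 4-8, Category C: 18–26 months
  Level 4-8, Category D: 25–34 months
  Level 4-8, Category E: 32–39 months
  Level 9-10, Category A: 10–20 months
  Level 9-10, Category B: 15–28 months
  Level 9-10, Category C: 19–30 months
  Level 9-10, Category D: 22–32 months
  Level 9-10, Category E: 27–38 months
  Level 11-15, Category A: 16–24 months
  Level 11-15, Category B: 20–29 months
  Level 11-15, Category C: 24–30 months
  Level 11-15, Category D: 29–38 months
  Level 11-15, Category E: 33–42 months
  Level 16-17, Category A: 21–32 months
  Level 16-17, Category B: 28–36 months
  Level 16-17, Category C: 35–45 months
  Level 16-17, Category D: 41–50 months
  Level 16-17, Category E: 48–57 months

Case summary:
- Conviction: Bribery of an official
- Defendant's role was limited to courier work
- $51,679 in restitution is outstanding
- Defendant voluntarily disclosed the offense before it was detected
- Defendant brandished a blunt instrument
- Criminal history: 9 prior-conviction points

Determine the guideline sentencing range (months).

Base offense level for bribery of an official: 12.
A1 applies: 12 − 1 = 11.
A2 does not apply.
A3 applies (level before this adjustment is 11 ≥ 10, so +5): 11 + 5 = 16.
A4 applies: 16 + 1 = 17.
A5 applies: 17 − 1 = 16.
Final offense level: 16.
Criminal history: 9 prior points → Category D (6-16).
Level 16 falls in the 16-17 band.
Grid: Level 16-17 × Category D = 41-50 months.

41-50 months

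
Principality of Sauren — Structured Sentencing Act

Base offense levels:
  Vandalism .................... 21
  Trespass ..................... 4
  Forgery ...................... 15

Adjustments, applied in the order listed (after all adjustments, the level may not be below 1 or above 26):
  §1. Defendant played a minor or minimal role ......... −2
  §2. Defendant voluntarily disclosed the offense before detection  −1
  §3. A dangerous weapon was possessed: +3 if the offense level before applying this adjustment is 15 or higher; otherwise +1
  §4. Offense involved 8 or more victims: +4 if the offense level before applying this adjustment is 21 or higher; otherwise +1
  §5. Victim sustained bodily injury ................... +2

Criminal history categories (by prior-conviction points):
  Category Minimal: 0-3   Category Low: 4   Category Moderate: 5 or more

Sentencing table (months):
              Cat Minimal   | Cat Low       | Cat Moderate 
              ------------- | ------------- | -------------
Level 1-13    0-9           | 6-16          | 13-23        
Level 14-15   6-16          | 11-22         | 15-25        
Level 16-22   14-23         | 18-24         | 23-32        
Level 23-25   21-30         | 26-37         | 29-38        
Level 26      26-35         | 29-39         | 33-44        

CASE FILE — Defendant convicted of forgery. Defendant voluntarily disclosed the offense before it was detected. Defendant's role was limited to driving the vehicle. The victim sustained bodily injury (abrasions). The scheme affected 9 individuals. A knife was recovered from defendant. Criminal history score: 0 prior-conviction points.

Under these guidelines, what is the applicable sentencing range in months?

14-23 months

Base offense level for forgery: 15.
§1 applies: 15 − 2 = 13.
§2 applies: 13 − 1 = 12.
§3 applies (level before this adjustment is 12 < 15, so +1): 12 + 1 = 13.
§4 applies (level before this adjustment is 13 < 21, so +1): 13 + 1 = 14.
§5 applies: 14 + 2 = 16.
Final offense level: 16.
Criminal history: 0 prior points → Category Minimal (0-3).
Level 16 falls in the 16-22 band.
Grid: Level 16-22 × Category Minimal = 14-23 months.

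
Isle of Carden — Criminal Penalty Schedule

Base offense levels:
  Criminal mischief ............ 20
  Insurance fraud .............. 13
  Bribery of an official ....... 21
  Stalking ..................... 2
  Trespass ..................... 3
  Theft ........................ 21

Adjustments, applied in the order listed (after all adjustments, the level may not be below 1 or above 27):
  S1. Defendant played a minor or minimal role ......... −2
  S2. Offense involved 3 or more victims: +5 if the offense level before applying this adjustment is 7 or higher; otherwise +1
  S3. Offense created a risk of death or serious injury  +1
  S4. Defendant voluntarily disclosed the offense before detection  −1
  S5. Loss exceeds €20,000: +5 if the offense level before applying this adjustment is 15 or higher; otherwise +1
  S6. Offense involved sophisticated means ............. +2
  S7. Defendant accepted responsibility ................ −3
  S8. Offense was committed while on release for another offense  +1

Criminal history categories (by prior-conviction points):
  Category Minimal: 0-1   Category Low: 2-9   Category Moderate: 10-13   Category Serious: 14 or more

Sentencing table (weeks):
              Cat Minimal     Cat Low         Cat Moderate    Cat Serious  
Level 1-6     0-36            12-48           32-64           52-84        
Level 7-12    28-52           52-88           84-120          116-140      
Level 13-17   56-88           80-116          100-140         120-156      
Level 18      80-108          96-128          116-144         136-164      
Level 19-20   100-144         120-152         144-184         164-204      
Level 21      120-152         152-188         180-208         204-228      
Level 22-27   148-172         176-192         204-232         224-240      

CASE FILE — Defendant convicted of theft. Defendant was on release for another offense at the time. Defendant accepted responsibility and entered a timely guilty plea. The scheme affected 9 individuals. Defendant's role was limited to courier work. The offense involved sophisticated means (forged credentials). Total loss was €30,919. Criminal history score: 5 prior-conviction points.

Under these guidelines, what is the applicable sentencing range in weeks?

176-192 weeks

Base offense level for theft: 21.
S1 applies: 21 − 2 = 19.
S2 applies (level before this adjustment is 19 ≥ 7, so +5): 19 + 5 = 24.
S3 does not apply.
S5 applies (level before this adjustment is 24 ≥ 15, so +5): 24 + 5 = 29.
S6 applies: 29 + 2 = 31.
S7 applies: 31 − 3 = 28.
S8 applies: 28 + 1 = 29.
Level 29 exceeds the maximum of 27; capped at 27.
Final offense level: 27.
Criminal history: 5 prior points → Category Low (2-9).
Level 27 falls in the 22-27 band.
Grid: Level 22-27 × Category Low = 176-192 weeks.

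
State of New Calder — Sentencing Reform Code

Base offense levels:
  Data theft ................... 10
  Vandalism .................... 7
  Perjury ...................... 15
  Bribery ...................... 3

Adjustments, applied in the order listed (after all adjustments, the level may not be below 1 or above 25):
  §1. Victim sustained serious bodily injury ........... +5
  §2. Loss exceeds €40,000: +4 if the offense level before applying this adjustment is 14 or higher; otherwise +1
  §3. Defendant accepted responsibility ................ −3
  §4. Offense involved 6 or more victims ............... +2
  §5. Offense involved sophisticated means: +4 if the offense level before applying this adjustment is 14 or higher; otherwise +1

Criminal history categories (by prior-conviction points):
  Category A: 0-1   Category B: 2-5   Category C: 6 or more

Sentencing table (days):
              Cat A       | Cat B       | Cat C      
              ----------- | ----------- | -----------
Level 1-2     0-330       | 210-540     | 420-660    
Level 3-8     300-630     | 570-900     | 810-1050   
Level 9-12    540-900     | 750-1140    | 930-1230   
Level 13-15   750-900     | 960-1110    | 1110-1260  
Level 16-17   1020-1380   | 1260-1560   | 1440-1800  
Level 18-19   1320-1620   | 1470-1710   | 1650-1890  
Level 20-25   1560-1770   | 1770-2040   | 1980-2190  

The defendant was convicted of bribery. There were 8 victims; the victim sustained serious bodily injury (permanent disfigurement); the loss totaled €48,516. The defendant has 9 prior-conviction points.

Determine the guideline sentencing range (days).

Base offense level for bribery: 3.
§1 applies: 3 + 5 = 8.
§2 applies (level before this adjustment is 8 < 14, so +1): 8 + 1 = 9.
§4 applies: 9 + 2 = 11.
Final offense level: 11.
Criminal history: 9 prior points → Category C (6+).
Level 11 falls in the 9-12 band.
Grid: Level 9-12 × Category C = 930-1230 days.

930-1230 days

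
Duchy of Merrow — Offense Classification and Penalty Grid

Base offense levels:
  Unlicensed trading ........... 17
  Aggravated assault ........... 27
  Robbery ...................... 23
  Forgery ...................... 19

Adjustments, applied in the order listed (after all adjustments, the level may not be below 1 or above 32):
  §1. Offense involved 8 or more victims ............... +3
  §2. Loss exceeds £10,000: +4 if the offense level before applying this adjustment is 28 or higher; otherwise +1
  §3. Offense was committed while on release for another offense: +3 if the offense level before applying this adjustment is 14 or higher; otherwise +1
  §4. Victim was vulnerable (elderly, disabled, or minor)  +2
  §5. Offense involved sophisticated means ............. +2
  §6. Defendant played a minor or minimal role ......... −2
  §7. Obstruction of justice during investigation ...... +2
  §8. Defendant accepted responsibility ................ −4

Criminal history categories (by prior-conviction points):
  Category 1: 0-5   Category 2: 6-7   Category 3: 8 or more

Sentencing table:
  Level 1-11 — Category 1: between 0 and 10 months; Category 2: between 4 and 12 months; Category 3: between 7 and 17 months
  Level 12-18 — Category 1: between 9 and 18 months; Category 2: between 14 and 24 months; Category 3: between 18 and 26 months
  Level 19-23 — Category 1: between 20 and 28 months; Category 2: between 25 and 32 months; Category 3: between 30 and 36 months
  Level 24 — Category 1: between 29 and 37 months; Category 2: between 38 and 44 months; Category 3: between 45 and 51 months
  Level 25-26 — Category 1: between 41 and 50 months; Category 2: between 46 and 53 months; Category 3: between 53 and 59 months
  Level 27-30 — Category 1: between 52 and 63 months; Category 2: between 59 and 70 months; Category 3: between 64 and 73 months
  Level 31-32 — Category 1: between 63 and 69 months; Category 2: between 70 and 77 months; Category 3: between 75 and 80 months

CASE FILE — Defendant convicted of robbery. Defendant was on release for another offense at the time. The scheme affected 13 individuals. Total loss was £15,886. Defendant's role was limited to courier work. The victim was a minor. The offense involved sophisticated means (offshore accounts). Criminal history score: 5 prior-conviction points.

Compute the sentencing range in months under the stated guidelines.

Base offense level for robbery: 23.
§1 applies: 23 + 3 = 26.
§2 applies (level before this adjustment is 26 < 28, so +1): 26 + 1 = 27.
§3 applies (level before this adjustment is 27 ≥ 14, so +3): 27 + 3 = 30.
§4 applies: 30 + 2 = 32.
§5 applies: 32 + 2 = 34.
§6 applies: 34 − 2 = 32.
Final offense level: 32.
Criminal history: 5 prior points → Category 1 (0-5).
Level 32 falls in the 31-32 band.
Grid: Level 31-32 × Category 1 = 63-69 months.

63-69 months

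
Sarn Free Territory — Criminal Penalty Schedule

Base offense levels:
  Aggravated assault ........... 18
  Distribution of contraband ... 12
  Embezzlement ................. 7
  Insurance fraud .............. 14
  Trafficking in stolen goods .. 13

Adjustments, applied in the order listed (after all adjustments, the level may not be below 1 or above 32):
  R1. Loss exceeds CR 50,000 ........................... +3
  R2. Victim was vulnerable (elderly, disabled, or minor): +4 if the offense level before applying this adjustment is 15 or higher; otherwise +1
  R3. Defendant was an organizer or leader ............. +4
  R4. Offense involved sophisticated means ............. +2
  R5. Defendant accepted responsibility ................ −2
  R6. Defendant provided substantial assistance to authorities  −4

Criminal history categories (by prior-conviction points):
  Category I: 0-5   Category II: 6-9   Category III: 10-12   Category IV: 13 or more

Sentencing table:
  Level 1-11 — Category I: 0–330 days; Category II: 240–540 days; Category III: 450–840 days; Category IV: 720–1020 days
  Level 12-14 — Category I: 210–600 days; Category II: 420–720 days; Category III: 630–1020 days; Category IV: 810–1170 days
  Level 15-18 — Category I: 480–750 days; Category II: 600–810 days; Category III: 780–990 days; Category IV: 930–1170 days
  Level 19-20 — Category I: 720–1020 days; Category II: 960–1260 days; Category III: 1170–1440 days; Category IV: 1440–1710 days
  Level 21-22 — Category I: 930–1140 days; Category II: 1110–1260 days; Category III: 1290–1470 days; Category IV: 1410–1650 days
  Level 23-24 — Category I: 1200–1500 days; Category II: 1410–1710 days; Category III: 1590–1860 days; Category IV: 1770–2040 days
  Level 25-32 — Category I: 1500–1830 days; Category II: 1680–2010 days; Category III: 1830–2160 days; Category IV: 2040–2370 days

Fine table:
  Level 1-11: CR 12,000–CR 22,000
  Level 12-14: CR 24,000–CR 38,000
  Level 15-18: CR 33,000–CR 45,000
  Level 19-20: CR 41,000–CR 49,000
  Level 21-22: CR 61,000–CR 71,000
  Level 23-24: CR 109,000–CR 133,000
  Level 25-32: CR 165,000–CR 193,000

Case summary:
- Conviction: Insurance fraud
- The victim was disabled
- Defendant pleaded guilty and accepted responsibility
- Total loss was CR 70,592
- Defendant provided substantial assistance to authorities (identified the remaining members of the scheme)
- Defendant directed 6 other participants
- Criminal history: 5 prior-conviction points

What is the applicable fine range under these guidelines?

CR 41,000–CR 49,000

Base offense level for insurance fraud: 14.
R1 applies: 14 + 3 = 17.
R2 applies (level before this adjustment is 17 ≥ 15, so +4): 17 + 4 = 21.
R3 applies: 21 + 4 = 25.
R5 applies: 25 − 2 = 23.
R6 applies: 23 − 4 = 19.
Final offense level: 19.
Level 19 falls in the 19-20 band.
Fine table: Level 19-20 → CR 41,000–CR 49,000.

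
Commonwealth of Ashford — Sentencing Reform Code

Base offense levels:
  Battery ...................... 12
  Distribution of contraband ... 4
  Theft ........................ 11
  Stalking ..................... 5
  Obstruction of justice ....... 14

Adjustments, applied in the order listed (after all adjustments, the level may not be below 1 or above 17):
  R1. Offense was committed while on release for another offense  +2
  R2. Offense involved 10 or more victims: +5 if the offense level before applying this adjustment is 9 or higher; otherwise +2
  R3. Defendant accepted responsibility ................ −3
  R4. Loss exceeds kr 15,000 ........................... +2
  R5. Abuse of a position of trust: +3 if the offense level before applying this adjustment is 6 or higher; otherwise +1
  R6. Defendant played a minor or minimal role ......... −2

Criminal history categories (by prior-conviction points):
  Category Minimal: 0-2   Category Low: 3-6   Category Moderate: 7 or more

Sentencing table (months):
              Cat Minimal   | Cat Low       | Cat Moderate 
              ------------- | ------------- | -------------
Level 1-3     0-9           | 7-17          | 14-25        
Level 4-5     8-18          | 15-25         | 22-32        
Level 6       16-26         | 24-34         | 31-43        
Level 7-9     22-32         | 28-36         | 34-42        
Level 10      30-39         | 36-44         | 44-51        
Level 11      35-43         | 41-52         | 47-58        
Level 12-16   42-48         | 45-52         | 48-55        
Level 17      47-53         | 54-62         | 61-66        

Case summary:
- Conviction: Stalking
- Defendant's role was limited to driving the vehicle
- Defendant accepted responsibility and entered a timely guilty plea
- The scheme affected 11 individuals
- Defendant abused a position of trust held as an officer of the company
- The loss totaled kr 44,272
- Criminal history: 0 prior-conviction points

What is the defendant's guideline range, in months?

Base offense level for stalking: 5.
R1 does not apply.
R2 applies (level before this adjustment is 5 < 9, so +2): 5 + 2 = 7.
R3 applies: 7 − 3 = 4.
R4 applies: 4 + 2 = 6.
R5 applies (level before this adjustment is 6 ≥ 6, so +3): 6 + 3 = 9.
R6 applies: 9 − 2 = 7.
Final offense level: 7.
Criminal history: 0 prior points → Category Minimal (0-2).
Level 7 falls in the 7-9 band.
Grid: Level 7-9 × Category Minimal = 22-32 months.

22-32 months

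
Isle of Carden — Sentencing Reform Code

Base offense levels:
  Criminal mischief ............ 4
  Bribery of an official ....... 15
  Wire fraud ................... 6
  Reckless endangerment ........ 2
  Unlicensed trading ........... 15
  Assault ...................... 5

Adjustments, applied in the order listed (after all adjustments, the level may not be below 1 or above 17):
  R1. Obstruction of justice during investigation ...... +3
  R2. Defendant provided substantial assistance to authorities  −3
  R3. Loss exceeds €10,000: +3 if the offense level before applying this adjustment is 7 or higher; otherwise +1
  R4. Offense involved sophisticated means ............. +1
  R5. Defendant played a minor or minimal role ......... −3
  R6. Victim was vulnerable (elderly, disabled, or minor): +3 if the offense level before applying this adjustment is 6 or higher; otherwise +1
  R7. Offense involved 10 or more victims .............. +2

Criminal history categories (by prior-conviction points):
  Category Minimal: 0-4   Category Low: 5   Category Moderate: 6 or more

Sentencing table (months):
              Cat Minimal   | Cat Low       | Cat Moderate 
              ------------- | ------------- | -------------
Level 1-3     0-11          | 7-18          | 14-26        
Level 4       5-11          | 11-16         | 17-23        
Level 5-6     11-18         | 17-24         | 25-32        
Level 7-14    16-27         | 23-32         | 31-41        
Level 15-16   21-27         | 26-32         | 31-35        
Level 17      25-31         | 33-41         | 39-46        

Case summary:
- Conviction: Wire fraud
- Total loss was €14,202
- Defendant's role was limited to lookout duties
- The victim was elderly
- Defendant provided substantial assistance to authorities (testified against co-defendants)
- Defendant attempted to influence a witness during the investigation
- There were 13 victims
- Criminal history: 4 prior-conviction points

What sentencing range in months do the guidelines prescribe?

16-27 months

Base offense level for wire fraud: 6.
R1 applies: 6 + 3 = 9.
R2 applies: 9 − 3 = 6.
R3 applies (level before this adjustment is 6 < 7, so +1): 6 + 1 = 7.
R4 does not apply.
R5 applies: 7 − 3 = 4.
R6 applies (level before this adjustment is 4 < 6, so +1): 4 + 1 = 5.
R7 applies: 5 + 2 = 7.
Final offense level: 7.
Criminal history: 4 prior points → Category Minimal (0-4).
Level 7 falls in the 7-14 band.
Grid: Level 7-14 × Category Minimal = 16-27 months.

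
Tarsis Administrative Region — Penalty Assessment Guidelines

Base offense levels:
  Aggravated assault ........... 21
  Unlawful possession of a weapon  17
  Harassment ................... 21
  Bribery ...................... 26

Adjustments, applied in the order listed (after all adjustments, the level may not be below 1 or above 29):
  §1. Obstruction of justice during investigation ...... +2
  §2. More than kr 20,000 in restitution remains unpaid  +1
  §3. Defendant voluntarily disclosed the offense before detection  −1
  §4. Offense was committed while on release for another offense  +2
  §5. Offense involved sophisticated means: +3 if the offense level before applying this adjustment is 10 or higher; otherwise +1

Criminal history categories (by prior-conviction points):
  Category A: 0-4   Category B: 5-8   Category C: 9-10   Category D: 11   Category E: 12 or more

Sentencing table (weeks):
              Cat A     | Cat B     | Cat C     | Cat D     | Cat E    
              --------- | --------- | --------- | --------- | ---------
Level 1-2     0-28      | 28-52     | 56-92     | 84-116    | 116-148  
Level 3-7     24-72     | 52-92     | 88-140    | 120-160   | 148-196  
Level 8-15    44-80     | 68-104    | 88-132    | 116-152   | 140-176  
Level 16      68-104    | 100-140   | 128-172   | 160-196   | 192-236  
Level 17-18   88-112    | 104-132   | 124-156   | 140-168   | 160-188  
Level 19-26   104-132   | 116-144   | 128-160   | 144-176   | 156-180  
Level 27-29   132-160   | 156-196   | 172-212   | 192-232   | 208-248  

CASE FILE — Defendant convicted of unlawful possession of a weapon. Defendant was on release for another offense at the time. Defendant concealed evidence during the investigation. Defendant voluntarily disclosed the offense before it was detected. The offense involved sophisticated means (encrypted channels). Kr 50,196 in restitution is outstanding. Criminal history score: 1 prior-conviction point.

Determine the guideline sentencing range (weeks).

104-132 weeks

Base offense level for unlawful possession of a weapon: 17.
§1 applies: 17 + 2 = 19.
§2 applies: 19 + 1 = 20.
§3 applies: 20 − 1 = 19.
§4 applies: 19 + 2 = 21.
§5 applies (level before this adjustment is 21 ≥ 10, so +3): 21 + 3 = 24.
Final offense level: 24.
Criminal history: 1 prior point → Category A (0-4).
Level 24 falls in the 19-26 band.
Grid: Level 19-26 × Category A = 104-132 weeks.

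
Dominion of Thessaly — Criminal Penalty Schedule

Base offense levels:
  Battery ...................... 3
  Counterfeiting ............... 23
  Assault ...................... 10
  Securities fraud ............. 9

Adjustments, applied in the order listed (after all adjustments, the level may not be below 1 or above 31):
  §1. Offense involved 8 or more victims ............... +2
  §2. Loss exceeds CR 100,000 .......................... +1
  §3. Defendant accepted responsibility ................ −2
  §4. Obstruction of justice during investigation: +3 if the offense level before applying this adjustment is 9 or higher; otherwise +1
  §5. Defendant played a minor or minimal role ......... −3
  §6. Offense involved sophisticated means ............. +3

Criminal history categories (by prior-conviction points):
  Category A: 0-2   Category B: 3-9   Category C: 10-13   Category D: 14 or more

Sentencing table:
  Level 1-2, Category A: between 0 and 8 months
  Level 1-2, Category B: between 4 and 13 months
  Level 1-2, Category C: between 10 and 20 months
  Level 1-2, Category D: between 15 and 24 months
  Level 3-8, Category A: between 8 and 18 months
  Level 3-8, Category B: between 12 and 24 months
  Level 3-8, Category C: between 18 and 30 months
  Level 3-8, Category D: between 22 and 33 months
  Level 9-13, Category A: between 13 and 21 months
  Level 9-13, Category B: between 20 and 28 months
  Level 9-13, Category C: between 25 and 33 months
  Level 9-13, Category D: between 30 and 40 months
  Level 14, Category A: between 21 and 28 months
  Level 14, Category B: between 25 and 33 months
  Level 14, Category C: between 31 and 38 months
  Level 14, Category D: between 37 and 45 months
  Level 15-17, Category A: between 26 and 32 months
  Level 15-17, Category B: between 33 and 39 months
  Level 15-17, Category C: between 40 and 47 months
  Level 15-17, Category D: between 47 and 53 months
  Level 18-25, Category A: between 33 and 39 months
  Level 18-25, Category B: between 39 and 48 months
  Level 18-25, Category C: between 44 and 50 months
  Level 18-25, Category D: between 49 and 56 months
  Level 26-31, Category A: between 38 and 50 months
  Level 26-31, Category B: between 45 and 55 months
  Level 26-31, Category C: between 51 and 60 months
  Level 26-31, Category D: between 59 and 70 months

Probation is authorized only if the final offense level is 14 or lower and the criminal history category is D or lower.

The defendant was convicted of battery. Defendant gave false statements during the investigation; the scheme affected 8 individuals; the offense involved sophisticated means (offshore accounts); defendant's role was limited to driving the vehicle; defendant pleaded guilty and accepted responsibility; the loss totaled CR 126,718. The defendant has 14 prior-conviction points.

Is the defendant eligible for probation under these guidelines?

Base offense level for battery: 3.
§1 applies: 3 + 2 = 5.
§2 applies: 5 + 1 = 6.
§3 applies: 6 − 2 = 4.
§4 applies (level before this adjustment is 4 < 9, so +1): 4 + 1 = 5.
§5 applies: 5 − 3 = 2.
§6 applies: 2 + 3 = 5.
Final offense level: 5.
Criminal history: 14 prior points → Category D (14+).
Level 5 falls in the 3-8 band.
Grid: Level 3-8 × Category D = 22-33 months.
Probation check: level 5 ≤ 14 and category D ≤ D → eligible.

Yes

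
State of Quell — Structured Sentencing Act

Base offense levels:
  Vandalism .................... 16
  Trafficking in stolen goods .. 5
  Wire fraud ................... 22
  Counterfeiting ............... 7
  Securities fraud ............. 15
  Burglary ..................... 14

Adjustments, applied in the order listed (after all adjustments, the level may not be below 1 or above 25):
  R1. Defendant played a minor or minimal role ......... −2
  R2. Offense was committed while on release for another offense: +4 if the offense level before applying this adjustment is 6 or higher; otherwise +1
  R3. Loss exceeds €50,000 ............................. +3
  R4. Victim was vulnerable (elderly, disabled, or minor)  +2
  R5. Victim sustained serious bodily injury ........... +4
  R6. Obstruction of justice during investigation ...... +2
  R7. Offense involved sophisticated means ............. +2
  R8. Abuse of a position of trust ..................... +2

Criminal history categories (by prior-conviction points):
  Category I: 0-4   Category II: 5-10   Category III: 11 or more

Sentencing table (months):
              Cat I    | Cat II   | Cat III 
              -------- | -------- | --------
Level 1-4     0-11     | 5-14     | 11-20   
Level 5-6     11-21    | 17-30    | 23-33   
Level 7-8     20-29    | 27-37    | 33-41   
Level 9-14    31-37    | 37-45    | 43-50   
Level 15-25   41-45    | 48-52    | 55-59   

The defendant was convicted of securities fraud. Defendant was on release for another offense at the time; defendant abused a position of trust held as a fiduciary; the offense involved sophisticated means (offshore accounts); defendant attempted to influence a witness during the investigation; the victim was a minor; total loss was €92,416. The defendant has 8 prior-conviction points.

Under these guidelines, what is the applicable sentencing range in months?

Base offense level for securities fraud: 15.
R1 does not apply.
R2 applies (level before this adjustment is 15 ≥ 6, so +4): 15 + 4 = 19.
R3 applies: 19 + 3 = 22.
R4 applies: 22 + 2 = 24.
R5 does not apply.
R6 applies: 24 + 2 = 26.
R7 applies: 26 + 2 = 28.
R8 applies: 28 + 2 = 30.
Level 30 exceeds the maximum of 25; capped at 25.
Final offense level: 25.
Criminal history: 8 prior points → Category II (5-10).
Level 25 falls in the 15-25 band.
Grid: Level 15-25 × Category II = 48-52 months.

48-52 months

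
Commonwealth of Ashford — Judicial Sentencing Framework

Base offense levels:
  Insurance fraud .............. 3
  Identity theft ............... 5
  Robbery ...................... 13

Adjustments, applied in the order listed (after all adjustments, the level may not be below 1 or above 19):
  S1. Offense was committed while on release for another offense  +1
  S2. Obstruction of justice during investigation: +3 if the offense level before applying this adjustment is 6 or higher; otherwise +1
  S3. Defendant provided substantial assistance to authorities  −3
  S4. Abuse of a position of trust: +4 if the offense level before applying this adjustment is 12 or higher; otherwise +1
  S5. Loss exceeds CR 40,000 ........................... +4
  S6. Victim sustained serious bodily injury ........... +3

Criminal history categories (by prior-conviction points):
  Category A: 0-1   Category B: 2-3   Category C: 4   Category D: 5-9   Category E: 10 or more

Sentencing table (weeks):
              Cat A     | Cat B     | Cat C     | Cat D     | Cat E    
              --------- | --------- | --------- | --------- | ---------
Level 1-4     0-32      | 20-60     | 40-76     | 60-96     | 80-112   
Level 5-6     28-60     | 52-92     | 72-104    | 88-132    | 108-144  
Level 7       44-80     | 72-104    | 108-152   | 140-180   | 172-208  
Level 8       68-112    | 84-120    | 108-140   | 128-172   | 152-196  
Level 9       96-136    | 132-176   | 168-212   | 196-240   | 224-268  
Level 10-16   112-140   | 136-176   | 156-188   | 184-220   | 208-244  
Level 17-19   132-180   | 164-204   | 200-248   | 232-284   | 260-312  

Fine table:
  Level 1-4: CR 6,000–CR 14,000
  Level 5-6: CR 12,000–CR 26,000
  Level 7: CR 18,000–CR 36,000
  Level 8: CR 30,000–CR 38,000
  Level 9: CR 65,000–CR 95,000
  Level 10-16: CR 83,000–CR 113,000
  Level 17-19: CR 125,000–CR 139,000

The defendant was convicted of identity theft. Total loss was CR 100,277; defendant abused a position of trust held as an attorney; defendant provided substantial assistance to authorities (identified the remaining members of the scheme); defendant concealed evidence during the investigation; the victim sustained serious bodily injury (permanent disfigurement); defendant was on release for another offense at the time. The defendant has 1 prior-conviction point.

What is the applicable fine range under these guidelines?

Base offense level for identity theft: 5.
S1 applies: 5 + 1 = 6.
S2 applies (level before this adjustment is 6 ≥ 6, so +3): 6 + 3 = 9.
S3 applies: 9 − 3 = 6.
S4 applies (level before this adjustment is 6 < 12, so +1): 6 + 1 = 7.
S5 applies: 7 + 4 = 11.
S6 applies: 11 + 3 = 14.
Final offense level: 14.
Level 14 falls in the 10-16 band.
Fine table: Level 10-16 → CR 83,000–CR 113,000.

CR 83,000–CR 113,000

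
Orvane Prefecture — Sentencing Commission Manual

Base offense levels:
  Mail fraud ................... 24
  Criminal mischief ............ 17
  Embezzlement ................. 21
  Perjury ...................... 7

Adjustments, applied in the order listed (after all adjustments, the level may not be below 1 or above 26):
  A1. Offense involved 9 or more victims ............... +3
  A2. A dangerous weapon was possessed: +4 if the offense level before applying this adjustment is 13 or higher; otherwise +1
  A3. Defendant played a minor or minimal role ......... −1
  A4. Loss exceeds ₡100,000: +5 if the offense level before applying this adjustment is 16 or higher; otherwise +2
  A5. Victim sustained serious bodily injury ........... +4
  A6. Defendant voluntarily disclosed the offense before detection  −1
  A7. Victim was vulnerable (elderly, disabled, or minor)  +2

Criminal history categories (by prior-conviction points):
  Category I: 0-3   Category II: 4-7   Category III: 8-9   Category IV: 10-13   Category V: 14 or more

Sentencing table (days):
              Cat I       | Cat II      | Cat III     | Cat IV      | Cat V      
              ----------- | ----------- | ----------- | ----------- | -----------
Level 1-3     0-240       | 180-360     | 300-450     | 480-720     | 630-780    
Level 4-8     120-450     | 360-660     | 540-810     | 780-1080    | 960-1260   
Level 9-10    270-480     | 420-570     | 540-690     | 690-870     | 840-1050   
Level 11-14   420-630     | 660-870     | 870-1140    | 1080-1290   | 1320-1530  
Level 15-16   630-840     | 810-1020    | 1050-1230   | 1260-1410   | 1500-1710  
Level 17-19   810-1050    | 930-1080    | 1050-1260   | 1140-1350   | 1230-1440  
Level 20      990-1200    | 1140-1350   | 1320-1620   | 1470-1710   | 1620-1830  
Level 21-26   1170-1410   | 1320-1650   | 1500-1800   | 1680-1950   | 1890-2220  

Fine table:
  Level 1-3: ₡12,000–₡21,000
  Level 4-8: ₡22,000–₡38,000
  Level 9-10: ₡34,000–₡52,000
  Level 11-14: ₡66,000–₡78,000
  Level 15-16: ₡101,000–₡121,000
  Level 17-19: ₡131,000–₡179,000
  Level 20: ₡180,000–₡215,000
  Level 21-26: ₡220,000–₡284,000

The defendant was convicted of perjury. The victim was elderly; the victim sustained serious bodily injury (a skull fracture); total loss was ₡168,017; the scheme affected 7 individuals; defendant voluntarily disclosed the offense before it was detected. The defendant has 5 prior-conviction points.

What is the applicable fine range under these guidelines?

Base offense level for perjury: 7.
A1 does not apply.
A2 does not apply.
A4 applies (level before this adjustment is 7 < 16, so +2): 7 + 2 = 9.
A5 applies: 9 + 4 = 13.
A6 applies: 13 − 1 = 12.
A7 applies: 12 + 2 = 14.
Final offense level: 14.
Level 14 falls in the 11-14 band.
Fine table: Level 11-14 → ₡66,000–₡78,000.

₡66,000–₡78,000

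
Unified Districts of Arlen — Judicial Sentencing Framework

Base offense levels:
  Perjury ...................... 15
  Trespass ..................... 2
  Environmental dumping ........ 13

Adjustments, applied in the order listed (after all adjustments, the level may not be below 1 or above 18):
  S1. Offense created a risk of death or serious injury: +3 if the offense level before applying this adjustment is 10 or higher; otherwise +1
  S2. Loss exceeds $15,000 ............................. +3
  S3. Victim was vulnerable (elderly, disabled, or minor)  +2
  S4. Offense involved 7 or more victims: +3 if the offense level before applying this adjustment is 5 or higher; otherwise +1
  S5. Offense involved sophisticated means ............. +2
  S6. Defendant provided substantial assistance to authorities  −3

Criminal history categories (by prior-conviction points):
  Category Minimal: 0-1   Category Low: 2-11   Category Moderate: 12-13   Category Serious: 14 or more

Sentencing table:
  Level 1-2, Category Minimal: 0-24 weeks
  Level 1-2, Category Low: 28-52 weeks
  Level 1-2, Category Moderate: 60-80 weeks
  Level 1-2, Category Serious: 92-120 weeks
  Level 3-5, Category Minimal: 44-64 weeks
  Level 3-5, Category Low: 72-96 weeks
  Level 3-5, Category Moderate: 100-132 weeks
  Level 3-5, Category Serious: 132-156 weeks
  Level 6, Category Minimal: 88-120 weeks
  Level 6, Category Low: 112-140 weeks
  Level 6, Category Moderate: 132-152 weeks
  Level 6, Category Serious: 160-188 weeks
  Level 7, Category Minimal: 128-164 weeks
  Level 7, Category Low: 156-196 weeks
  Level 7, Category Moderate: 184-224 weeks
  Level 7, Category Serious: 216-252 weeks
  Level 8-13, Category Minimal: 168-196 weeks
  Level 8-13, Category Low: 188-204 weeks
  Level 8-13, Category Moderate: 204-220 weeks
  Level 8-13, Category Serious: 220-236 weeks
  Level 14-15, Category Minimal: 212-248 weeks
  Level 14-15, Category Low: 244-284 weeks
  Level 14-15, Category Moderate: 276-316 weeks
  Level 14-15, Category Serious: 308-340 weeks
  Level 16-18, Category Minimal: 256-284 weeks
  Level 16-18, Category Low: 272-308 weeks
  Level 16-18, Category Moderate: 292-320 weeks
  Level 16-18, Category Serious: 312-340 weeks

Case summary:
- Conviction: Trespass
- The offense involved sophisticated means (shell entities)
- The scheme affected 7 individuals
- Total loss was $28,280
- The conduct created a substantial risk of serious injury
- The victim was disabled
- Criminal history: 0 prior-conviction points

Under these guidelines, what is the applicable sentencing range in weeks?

Base offense level for trespass: 2.
S1 applies (level before this adjustment is 2 < 10, so +1): 2 + 1 = 3.
S2 applies: 3 + 3 = 6.
S3 applies: 6 + 2 = 8.
S4 applies (level before this adjustment is 8 ≥ 5, so +3): 8 + 3 = 11.
S5 applies: 11 + 2 = 13.
S6 does not apply.
Final offense level: 13.
Criminal history: 0 prior points → Category Minimal (0-1).
Level 13 falls in the 8-13 band.
Grid: Level 8-13 × Category Minimal = 168-196 weeks.

168-196 weeks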